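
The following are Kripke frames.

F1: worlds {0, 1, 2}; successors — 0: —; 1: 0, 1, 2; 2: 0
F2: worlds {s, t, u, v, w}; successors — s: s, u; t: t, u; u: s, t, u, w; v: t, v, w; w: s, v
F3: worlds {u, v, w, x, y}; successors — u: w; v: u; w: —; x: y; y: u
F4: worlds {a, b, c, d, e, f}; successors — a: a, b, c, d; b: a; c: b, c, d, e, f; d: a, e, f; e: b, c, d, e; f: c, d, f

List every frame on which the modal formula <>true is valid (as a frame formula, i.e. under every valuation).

The schema corresponds to seriality: forall x exists y Rxy.
F1: fails — world 0 has no successor.
F2: condition met.
F3: fails — world w has no successor.
F4: condition met.

F2, F4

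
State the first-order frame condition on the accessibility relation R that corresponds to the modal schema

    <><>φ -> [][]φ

forall x forall y forall z ((x R^2 y & x R^2 z) -> exists w (y = w & z = w))

This is a Sahlqvist (Geach-type) schema ◇^2□^0φ → □^2◇^0φ.
Minimal-valuation argument: fix x; take any y with xR^2y and any z with xR^2z. Set V(φ) to the set of worlds R-reachable from y in exactly 0 steps. Then □^0φ holds at y, so the antecedent holds at x; validity forces ◇^0φ at z, giving a w with zR^0w and yR^0w.
First-order correspondent: forall x forall y forall z ((x R^2 y & x R^2 z) -> exists w (y = w & z = w)).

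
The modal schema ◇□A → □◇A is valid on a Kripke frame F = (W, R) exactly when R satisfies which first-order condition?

Suppose ◇□A→□◇A is valid. Take Rxy, Rxz and set V(A)={w : Ryw}. Then □A at y so ◇□A at x, so □◇A at x, so ◇A at z, giving w with Rzw and Ryw.
The converse is a direct semantic check.
Frame condition: ∀x ∀y ∀z (Rxy ∧ Rxz → ∃w (Ryw ∧ Rzw)).

convergence: ∀x ∀y ∀z (Rxy ∧ Rxz → ∃w (Ryw ∧ Rzw))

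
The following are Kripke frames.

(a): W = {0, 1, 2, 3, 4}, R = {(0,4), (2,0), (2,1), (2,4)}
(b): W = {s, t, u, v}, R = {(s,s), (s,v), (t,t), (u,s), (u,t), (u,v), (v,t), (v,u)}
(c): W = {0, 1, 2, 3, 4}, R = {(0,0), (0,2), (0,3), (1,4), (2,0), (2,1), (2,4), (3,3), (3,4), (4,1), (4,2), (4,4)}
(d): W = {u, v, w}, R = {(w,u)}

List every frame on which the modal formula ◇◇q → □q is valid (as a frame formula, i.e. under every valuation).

This is the axiom for a generalized confluence (Geach) condition; its first-order frame correspondent is ∀x ∀y ∀z ((xR²y ∧ xRz) → ∃w (y = w ∧ z = w)).
(a): fails — 2R²4, 2R0 but 4 ≠ 0.
(b): fails — sR²s, sRv but s ≠ v.
(c): fails — 0R²0, 0R2 but 0 ≠ 2.
(d): holds.
Valid on: (d).

(d)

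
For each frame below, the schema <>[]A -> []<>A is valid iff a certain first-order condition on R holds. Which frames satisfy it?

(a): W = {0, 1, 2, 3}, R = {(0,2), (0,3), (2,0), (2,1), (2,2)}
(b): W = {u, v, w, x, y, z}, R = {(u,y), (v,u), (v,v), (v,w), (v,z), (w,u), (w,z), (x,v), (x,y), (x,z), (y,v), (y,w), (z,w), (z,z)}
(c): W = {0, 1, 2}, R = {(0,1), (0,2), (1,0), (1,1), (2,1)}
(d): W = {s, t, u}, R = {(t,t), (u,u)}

The schema corresponds to convergence: forall x forall y forall z (Rxy & Rxz -> exists w (Ryw & Rzw)).
(a): fails — R02 and R03 but 2 and 3 have no common successor.
(b): fails — Rvv and Rvu but v and u have no common successor.
(c): condition met.
(d): condition met.
Valid on: (c), (d).

(c), (d)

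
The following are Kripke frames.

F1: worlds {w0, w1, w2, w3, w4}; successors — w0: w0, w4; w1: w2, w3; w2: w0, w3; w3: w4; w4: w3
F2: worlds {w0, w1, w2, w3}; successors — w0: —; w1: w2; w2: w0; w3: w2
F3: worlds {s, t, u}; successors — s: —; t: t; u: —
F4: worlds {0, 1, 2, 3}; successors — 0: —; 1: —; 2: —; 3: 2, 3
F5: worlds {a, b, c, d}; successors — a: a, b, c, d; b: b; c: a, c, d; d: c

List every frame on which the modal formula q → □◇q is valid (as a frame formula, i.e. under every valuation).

The schema corresponds to symmetry: ∀x ∀y (Rxy → Ryx).
F1: fails — Rw1w2 but not Rw2w1.
F2: fails — Rw1w2 but not Rw2w1.
F3: condition met.
F4: fails — R32 but not R23.
F5: fails — Rab but not Rba.
Valid on: F3.

F3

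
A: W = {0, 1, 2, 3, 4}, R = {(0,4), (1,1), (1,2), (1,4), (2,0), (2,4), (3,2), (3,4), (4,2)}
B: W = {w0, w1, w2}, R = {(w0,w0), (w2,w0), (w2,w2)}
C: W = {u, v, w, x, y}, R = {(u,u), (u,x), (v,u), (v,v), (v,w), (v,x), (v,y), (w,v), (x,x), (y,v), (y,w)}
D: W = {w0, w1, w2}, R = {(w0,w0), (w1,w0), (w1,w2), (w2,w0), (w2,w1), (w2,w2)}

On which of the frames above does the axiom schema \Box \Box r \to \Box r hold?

This is the axiom for density; its first-order frame correspondent is \forall x \forall y (Rxy \to \exists z (Rxz \wedge Rzy)).
A: fails — R04 but no z with R0z and Rz4.
B: holds.
C: holds.
D: holds.
Valid on: B, C, D.

B, C, D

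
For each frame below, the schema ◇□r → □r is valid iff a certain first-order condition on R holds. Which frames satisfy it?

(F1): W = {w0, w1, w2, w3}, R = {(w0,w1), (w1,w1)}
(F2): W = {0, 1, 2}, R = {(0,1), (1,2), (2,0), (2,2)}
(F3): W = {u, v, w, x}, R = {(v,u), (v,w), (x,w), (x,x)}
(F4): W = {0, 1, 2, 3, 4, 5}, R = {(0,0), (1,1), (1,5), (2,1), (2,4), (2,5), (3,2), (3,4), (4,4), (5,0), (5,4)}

(F1)

The schema corresponds to the Euclidean property: ∀x ∀y ∀z (Rxy ∧ Rxz → Ryz).
(F1): condition met.
(F2): fails — R01 and R01 but not R11.
(F3): fails — Rvu and Rvu but not Ruu.
(F4): fails — R15 and R11 but not R51.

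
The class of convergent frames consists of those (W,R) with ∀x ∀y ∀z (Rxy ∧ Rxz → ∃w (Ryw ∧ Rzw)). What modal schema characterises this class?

◇□s → □◇s

A defining formula is ◇□s → □◇s (the .2 axiom).
Suppose ◇□s→□◇s is valid. Take Rxy, Rxz and set V(s)={w : Ryw}. Then □s at y so ◇□s at x, so □◇s at x, so ◇s at z, giving w with Rzw and Ryw.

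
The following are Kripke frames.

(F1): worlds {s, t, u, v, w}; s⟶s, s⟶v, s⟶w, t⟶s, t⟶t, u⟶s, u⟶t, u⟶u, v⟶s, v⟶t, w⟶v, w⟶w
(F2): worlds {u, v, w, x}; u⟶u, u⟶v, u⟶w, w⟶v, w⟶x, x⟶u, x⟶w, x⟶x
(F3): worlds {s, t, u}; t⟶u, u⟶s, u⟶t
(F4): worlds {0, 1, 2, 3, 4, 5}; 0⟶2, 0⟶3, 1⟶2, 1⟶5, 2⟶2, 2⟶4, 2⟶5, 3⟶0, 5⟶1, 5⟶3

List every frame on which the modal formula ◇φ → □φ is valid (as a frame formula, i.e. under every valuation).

none

The schema corresponds to partial functionality: ∀x ∀y ∀z (Rxy ∧ Rxz → y = z).
(F1): fails — s sees both s and v.
(F2): fails — u sees both u and v.
(F3): fails — u sees both s and t.
(F4): fails — 0 sees both 2 and 3.
Valid on no frame.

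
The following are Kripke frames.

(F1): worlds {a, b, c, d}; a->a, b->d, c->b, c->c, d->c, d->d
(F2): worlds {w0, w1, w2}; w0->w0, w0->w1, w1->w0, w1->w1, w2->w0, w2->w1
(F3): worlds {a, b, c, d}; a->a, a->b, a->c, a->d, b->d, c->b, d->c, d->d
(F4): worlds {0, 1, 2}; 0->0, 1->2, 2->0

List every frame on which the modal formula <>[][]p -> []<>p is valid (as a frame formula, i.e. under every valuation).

(F1), (F2), (F4)

The schema corresponds to a generalized confluence (Geach) condition: forall x forall y forall z ((xRy & xRz) -> exists w (y R^2 w & zRw)).
(F1): ✓.
(F2): ✓.
(F3): fails — aRb, aRc but no w with bR²w and cRw.
(F4): ✓.
Valid on: (F1), (F2), (F4).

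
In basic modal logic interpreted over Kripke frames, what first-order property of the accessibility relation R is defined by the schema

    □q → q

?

Reflexivity

This schema is the T axiom.
It corresponds to reflexivity: ∀x Rxx.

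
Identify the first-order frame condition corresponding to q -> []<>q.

Suppose q→□◇q is valid. Take Rxy and set V(q)={x}. Then q at x, so □◇q at x, so ◇q at y, so some z with Ryz has q; z=x, i.e. Ryx.

symmetry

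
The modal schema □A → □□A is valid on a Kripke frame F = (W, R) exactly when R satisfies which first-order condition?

transitivity

Suppose □A→□□A is valid. Take Rxy, Ryz and set V(A)={w : Rxw}. Then □A at x, so □□A at x, so □A at y, so A at z, i.e. Rxz.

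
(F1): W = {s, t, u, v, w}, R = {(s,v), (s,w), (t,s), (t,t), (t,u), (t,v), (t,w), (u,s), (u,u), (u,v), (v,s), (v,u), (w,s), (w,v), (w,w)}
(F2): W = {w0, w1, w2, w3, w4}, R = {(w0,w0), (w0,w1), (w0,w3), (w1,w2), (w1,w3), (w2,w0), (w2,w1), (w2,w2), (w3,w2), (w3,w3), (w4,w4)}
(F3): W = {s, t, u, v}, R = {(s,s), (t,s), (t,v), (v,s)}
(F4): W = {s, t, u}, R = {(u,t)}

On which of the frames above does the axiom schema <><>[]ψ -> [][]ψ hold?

Frame correspondent (Sahlqvist): forall x forall y forall z ((x R^2 y & x R^2 z) -> exists w (yRw & z = w)) — i.e. a generalized confluence (Geach) condition.
(F1): fails — sR²s, sR²s but no w* with sRw* and s=w*.
(F2): fails — w0R²w0, w0R²w2 but no w with w0Rw and w2=w.
(F3): satisfies the condition.
(F4): satisfies the condition.

(F3), (F4)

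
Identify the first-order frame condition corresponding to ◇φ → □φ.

Suppose ◇φ→□φ is valid. Take Rxy, Rxz and set V(φ)={y}. Then ◇φ at x, so □φ at x, so φ at z, i.e. z=y.

partial functionality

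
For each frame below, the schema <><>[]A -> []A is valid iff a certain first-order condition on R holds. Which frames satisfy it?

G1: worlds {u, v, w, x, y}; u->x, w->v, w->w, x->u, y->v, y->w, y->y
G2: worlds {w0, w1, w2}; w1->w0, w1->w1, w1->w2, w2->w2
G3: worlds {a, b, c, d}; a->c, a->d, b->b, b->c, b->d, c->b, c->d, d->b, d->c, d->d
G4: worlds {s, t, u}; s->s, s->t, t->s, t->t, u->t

G4

This is the axiom for a generalized confluence (Geach) condition; its first-order frame correspondent is forall x forall y forall z ((x R^2 y & xRz) -> exists w (yRw & z = w)).
G1: fails — wR²v, wRv but no t with vRt and v=t.
G2: fails — w1R²w0, w1Rw0 but no w with w0Rw and w0=w.
G3: fails — aR²c, aRc but no w with cRw and c=w.
G4: holds.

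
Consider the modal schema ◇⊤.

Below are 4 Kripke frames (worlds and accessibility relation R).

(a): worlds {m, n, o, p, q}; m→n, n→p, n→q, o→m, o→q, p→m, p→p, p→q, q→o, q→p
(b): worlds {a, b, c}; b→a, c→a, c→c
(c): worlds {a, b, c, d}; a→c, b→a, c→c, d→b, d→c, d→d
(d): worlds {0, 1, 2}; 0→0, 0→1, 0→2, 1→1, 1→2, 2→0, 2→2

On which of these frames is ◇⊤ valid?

The schema corresponds to seriality: ∀x ∃y Rxy.
(a): condition met.
(b): fails — world a has no successor.
(c): condition met.
(d): condition met.

(a), (c), (d)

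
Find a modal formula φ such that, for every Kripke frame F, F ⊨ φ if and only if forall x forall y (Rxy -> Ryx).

A defining formula is p → □◇p (the B axiom).

p → □◇p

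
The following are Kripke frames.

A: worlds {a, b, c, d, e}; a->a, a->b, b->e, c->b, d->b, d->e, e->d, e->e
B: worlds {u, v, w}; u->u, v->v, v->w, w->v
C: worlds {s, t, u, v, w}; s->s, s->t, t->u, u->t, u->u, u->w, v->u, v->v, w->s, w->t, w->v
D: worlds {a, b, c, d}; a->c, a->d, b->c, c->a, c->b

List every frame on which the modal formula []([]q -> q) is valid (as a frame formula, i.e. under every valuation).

Frame correspondent (Sahlqvist): forall x forall y (Rxy -> Ryy) — i.e. shift-reflexivity.
A: fails — Rab but not Rbb.
B: fails — Rvw but not Rww.
C: fails — Rwt but not Rtt.
D: fails — Rbc but not Rcc.

none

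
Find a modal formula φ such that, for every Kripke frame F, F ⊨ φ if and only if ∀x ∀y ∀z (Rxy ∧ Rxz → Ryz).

◇s → □◇s

This is the Euclidean property; the standard corresponding axiom is 5: ◇s → □◇s.
Suppose ◇s→□◇s is valid. Take Rxy, Rxz and set V(s)={y}. Then ◇s at x, so □◇s at x, so ◇s at z, so some w with Rzw has s; w=y, i.e. Rzy. By symmetry of the argument, Ryz.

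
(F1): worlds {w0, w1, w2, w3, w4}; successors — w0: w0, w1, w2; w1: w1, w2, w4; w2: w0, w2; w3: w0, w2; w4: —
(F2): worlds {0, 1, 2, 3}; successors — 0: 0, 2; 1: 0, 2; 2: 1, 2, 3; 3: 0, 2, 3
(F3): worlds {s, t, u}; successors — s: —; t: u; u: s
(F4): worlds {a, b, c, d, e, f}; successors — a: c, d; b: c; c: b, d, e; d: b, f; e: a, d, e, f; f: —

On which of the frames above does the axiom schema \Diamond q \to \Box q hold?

Frame correspondent (Sahlqvist): \forall x \forall y \forall z (Rxy \wedge Rxz \to y = z) — i.e. partial functionality.
(F1): fails — w0 sees both w0 and w1.
(F2): fails — 0 sees both 0 and 2.
(F3): holds.
(F4): fails — a sees both c and d.
Valid on: (F3).

(F3)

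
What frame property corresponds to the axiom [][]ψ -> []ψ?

This is the C4 axiom.
Its frame correspondent is density — forall x forall y (Rxy -> exists z (Rxz & Rzy)).

density: forall x forall y (Rxy -> exists z (Rxz & Rzy))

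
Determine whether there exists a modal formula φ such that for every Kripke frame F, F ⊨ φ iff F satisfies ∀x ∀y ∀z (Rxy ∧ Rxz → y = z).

Definable; ◇p → □p defines it

Yes: it is partial functionality, defined by the CD schema ◇p → □p.
Suppose ◇p→□p is valid. Take Rxy, Rxz and set V(p)={y}. Then ◇p at x, so □p at x, so p at z, i.e. z=y.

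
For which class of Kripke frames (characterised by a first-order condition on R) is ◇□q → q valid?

Replacing q by ¬q and contraposing gives the equivalent schema q → □◇q.
Suppose q→□◇q is valid. Take Rxy and set V(q)={x}. Then q at x, so □◇q at x, so ◇q at y, so some z with Ryz has q; z=x, i.e. Ryx.

Symmetry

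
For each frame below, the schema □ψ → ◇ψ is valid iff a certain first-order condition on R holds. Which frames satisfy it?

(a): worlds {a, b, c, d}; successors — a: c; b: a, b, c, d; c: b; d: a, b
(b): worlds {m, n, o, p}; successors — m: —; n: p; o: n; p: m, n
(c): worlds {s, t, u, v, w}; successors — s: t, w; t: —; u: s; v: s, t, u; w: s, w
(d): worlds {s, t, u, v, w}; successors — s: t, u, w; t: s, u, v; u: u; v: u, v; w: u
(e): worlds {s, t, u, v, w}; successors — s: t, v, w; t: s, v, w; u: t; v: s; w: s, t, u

(a), (d), (e)

Frame correspondent (Sahlqvist): ∀x ∃y Rxy — i.e. seriality.
(a): ✓.
(b): fails — world m has no successor.
(c): fails — world t has no successor.
(d): ✓.
(e): ✓.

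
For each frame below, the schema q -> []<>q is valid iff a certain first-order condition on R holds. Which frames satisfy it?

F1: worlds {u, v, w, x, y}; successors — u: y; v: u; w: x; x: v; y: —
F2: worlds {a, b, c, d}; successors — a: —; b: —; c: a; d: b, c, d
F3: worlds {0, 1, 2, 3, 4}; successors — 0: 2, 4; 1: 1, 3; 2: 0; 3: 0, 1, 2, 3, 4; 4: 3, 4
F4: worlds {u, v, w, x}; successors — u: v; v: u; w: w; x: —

Frame correspondent (Sahlqvist): forall x forall y (Rxy -> Ryx) — i.e. symmetry.
F1: fails — Rvu but not Ruv.
F2: fails — Rdb but not Rbd.
F3: fails — R32 but not R23.
F4: ✓.

F4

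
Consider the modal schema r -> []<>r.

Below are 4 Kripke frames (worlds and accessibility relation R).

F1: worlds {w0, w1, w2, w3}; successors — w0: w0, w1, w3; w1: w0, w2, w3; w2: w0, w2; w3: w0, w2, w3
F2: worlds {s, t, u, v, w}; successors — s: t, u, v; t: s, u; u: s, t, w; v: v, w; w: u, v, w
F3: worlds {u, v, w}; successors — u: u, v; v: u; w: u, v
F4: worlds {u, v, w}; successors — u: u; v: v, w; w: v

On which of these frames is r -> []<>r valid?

The schema corresponds to symmetry: forall x forall y (Rxy -> Ryx).
F1: fails — Rw1w2 but not Rw2w1.
F2: fails — Rsv but not Rvs.
F3: fails — Rwu but not Ruw.
F4: condition met.

F4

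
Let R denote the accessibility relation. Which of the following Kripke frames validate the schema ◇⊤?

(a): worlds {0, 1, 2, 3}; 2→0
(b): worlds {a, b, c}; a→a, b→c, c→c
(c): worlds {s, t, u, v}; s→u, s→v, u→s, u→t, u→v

(b)

Frame correspondent (Sahlqvist): ∀x ∃y Rxy — i.e. seriality.
(a): fails — world 0 has no successor.
(b): holds.
(c): fails — world t has no successor.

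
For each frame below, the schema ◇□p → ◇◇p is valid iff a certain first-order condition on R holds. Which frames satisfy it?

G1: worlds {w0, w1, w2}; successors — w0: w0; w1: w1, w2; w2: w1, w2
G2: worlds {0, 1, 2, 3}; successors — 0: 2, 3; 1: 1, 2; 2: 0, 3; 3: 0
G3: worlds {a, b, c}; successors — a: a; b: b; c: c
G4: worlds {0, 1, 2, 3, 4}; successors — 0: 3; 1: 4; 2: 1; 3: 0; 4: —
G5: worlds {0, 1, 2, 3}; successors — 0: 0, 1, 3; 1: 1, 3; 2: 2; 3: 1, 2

The schema corresponds to a generalized confluence (Geach) condition: ∀x ∀y (xRy → ∃w (yRw ∧ xR²w)).
G1: holds.
G2: holds.
G3: holds.
G4: fails — 1R4 but no w with 4Rw and 1R²w.
G5: holds.

G1, G2, G3, G5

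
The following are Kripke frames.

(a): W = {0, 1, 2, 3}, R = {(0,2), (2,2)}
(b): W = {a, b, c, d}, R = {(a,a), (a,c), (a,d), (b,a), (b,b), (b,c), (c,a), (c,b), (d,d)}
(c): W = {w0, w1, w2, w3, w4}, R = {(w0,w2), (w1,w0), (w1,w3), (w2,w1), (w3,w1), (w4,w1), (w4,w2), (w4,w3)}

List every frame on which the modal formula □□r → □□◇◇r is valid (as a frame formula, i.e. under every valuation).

Frame correspondent (Sahlqvist): ∀x ∀z (xR²z → ∃w (xR²w ∧ zR²w)) — i.e. a generalized confluence (Geach) condition.
(a): ✓.
(b): ✓.
(c): fails — w1R²w2 but no w with w1R²w and w2R²w.

(a), (b)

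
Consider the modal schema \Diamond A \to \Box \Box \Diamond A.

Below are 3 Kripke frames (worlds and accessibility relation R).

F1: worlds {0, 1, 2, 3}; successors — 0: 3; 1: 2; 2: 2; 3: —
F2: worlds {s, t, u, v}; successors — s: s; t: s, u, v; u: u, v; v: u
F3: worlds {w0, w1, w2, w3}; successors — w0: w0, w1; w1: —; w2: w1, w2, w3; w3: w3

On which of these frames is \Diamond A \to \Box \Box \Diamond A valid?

Frame correspondent (Sahlqvist): \forall x \forall y \forall z ((xRy \wedge x R^2 z) \to \exists w (y = w \wedge zRw)) — i.e. a generalized confluence (Geach) condition.
F1: satisfies the condition.
F2: fails — tRs, tR²u but no w with s=w and uRw.
F3: fails — w0Rw0, w0R²w1 but no w with w0=w and w1Rw.

F1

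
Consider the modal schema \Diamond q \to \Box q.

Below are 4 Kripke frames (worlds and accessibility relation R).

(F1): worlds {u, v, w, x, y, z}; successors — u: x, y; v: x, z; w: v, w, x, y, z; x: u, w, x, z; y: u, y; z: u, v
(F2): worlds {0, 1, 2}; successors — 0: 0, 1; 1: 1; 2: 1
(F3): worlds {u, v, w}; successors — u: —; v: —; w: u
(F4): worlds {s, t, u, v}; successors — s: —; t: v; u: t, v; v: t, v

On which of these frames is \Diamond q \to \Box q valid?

This is the axiom for partial functionality; its first-order frame correspondent is \forall x \forall y \forall z (Rxy \wedge Rxz \to y = z).
(F1): fails — u sees both x and y.
(F2): fails — 0 sees both 0 and 1.
(F3): satisfies the condition.
(F4): fails — u sees both t and v.

(F3)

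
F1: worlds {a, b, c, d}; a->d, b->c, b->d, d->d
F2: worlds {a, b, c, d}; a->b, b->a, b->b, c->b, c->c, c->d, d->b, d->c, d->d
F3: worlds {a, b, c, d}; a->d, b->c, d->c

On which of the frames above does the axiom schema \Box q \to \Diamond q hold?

F2

Frame correspondent (Sahlqvist): \forall x \exists y Rxy — i.e. seriality.
F1: fails — world c has no successor.
F2: condition met.
F3: fails — world c has no successor.
Valid on: F2.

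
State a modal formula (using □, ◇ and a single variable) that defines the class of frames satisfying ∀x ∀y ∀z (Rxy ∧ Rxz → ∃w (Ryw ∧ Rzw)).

A defining formula is ◇□r → □◇r (the .2 axiom).
Suppose ◇□r→□◇r is valid. Take Rxy, Rxz and set V(r)={w : Ryw}. Then □r at y so ◇□r at x, so □◇r at x, so ◇r at z, giving w with Rzw and Ryw.

◇□r → □◇r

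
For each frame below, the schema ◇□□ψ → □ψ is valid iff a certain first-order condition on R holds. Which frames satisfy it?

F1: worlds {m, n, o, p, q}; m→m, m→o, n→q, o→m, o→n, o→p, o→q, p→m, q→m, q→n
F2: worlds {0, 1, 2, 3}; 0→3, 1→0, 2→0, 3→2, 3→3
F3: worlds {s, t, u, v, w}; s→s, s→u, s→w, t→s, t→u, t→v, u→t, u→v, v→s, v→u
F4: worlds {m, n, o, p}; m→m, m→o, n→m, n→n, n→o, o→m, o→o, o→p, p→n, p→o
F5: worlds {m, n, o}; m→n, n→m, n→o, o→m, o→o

F5

This is the axiom for a generalized confluence (Geach) condition; its first-order frame correspondent is ∀x ∀y ∀z ((xRy ∧ xRz) → ∃w (yR²w ∧ z = w)).
F1: fails — oRn, oRp but no w with nR²w and p=w.
F2: fails — 1R0, 1R0 but no w with 0R²w and 0=w.
F3: fails — sRu, sRw but no w* with uR²w* and w=w*.
F4: fails — nRm, nRn but no w with mR²w and n=w.
F5: holds.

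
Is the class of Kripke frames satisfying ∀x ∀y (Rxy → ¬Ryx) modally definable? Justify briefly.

Not modally definable

Modal frame validity is preserved under surjective bounded morphisms.
The 5-cycle (worlds a,b,c,d,e with a→b→c→d→e→a) is asymmetric. Mapping every world to a single reflexive point • is a surjective bounded morphism, and the reflexive point is not asymmetric (R•• but asymmetry requires ¬R••).
So no modal formula (or set of formulas) defines exactly the asymmetric frames.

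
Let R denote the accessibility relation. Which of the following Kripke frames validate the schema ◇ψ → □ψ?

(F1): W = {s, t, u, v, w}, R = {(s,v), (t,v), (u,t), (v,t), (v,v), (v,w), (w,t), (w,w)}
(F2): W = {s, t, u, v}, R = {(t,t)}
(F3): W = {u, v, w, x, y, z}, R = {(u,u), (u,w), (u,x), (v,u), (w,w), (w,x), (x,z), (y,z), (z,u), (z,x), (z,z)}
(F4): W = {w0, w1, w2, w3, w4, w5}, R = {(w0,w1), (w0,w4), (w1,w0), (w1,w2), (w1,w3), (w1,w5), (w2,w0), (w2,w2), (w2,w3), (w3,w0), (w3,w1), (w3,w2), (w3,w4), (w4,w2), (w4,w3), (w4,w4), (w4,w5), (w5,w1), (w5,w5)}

Frame correspondent (Sahlqvist): ∀x ∀y ∀z (Rxy ∧ Rxz → y = z) — i.e. partial functionality.
(F1): fails — v sees both t and v.
(F2): ✓.
(F3): fails — u sees both u and w.
(F4): fails — w0 sees both w1 and w4.
Valid on: (F2).

(F2)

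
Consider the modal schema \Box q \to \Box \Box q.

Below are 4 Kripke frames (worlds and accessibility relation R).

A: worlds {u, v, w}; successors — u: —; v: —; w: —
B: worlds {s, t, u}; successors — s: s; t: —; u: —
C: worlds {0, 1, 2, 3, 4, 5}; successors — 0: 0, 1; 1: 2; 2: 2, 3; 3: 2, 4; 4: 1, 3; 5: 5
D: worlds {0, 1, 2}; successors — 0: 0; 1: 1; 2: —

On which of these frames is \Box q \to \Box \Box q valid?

A, B, D

Frame correspondent (Sahlqvist): \forall x \forall y \forall z (Rxy \wedge Ryz \to Rxz) — i.e. transitivity.
A: condition met.
B: condition met.
C: fails — R34 and R43 but not R33.
D: condition met.
Valid on: A, B, D.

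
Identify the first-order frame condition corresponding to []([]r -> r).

shift-reflexivity: forall x forall y (Rxy -> Ryy)

This is the T□ axiom.
It corresponds to shift-reflexivity: forall x forall y (Rxy -> Ryy).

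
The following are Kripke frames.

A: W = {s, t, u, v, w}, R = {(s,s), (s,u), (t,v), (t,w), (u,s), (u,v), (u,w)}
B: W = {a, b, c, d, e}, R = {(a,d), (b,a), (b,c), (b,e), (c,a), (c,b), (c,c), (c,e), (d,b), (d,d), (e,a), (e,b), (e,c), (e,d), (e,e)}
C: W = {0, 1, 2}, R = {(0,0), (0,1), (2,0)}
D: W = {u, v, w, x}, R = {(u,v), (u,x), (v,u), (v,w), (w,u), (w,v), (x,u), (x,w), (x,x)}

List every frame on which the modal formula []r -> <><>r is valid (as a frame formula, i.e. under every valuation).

This is the axiom for a generalized confluence (Geach) condition; its first-order frame correspondent is forall x exists w (xRw & x R^2 w).
A: fails — at t but no w* with tRw* and tR²w*.
B: ✓.
C: fails — at 1 but no w with 1Rw and 1R²w.
D: ✓.
Valid on: B, D.

B, D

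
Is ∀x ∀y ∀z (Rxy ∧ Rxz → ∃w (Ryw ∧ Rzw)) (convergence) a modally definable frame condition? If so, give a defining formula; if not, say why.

Yes — defined by ◇□q → □◇q

The condition is convergence. A defining modal formula is ◇□q → □◇q.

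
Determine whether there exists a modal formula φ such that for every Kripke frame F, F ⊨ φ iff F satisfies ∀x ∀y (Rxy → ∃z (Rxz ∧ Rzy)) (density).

The condition is density. A defining modal formula is □□q → □q.
Suppose □□q→□q is valid. Take Rxy and set V(q)={w : xR²w}. Then □□q at x, so □q at x, so q at y, i.e. ∃z(Rxz∧Rzy).

Definable; □□q → □q defines it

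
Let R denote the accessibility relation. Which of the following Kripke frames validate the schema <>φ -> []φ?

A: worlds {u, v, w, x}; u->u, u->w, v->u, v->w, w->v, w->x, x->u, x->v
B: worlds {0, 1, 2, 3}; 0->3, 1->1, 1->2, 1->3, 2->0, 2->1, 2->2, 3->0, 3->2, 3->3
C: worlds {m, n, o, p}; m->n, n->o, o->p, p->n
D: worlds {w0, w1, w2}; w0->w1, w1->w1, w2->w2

The schema corresponds to partial functionality: forall x forall y forall z (Rxy & Rxz -> y = z).
A: fails — u sees both u and w.
B: fails — 1 sees both 1 and 2.
C: holds.
D: holds.

C, D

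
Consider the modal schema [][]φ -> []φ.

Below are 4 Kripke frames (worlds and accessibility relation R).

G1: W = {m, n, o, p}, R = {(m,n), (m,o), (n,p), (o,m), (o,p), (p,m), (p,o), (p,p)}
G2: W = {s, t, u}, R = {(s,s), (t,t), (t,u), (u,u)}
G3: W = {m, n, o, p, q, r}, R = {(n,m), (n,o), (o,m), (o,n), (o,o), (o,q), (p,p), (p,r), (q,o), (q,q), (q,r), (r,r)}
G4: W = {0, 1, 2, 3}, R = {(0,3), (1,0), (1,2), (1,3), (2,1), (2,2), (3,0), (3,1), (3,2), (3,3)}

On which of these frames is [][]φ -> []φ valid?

G2, G3, G4

The schema corresponds to density: forall x forall y (Rxy -> exists z (Rxz & Rzy)).
G1: fails — Rmo but no z with Rmz and Rzo.
G2: holds.
G3: holds.
G4: holds.
Valid on: G2, G3, G4.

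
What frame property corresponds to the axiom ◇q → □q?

Suppose ◇q→□q is valid. Take Rxy, Rxz and set V(q)={y}. Then ◇q at x, so □q at x, so q at z, i.e. z=y.

partial functionality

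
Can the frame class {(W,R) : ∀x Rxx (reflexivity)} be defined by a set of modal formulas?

Yes, by □r → r

The condition is reflexivity. A defining modal formula is □r → r.
Suppose □r→r is valid. At any x set V(r)={w : Rxw}. Then □r holds at x, so r holds at x, i.e. Rxx.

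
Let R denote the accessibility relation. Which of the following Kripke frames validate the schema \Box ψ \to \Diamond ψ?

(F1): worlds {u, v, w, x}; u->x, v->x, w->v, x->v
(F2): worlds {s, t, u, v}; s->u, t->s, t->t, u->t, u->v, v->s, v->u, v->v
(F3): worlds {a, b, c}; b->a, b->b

(F1), (F2)

The schema corresponds to seriality: \forall x \exists y Rxy.
(F1): condition met.
(F2): condition met.
(F3): fails — world a has no successor.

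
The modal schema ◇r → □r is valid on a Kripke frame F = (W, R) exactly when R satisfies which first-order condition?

partial functionality: ∀x ∀y ∀z (Rxy ∧ Rxz → y = z)

This is the CD axiom.
Its frame correspondent is partial functionality — ∀x ∀y ∀z (Rxy ∧ Rxz → y = z).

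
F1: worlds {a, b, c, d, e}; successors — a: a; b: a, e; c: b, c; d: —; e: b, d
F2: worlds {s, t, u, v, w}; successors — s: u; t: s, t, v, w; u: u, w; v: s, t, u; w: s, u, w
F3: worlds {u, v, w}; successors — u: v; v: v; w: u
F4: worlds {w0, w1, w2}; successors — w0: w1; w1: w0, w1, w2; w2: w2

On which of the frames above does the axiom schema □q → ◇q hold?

F2, F3, F4

Frame correspondent (Sahlqvist): ∀x ∃y Rxy — i.e. seriality.
F1: fails — world d has no successor.
F2: ✓.
F3: ✓.
F4: ✓.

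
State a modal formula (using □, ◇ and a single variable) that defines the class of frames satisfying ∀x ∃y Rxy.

□s → ◇s

This is seriality; the standard corresponding axiom is D: □s → ◇s.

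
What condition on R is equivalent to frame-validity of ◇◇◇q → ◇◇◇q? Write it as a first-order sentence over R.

∀x ∀y (xR³y → ∃w (y = w ∧ xR³w))

This is a Sahlqvist (Geach-type) schema ◇^3□^0q → □^0◇^3q.
Minimal-valuation argument: fix x; take any y with xR^3y and any z with xR^0z. Set V(q) to the set of worlds R-reachable from y in exactly 0 steps. Then □^0q holds at y, so the antecedent holds at x; validity forces ◇^3q at z, giving a w with zR^3w and yR^0w.
First-order correspondent: ∀x ∀y (xR³y → ∃w (y = w ∧ xR³w)).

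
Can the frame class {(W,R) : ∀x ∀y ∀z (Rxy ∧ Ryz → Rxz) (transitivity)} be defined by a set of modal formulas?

Yes: it is transitivity, defined by the 4 schema □r → □□r.
Suppose □r→□□r is valid. Take Rxy, Ryz and set V(r)={w : Rxw}. Then □r at x, so □□r at x, so □r at y, so r at z, i.e. Rxz.

Yes — defined by □r → □□r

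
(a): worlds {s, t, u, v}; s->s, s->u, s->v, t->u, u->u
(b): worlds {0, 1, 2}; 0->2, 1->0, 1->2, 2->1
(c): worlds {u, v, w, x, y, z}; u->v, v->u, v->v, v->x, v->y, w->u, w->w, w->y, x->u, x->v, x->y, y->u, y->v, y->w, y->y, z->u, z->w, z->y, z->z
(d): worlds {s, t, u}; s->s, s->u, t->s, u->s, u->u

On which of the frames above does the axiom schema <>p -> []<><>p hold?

This is the axiom for a generalized confluence (Geach) condition; its first-order frame correspondent is forall x forall y forall z ((xRy & xRz) -> exists w (y = w & z R^2 w)).
(a): fails — sRs, sRu but no w with s=w and uR²w.
(b): fails — 1R0, 1R0 but no w with 0=w and 0R²w.
(c): fails — wRw, wRu but no t with w=t and uR²t.
(d): holds.
Valid on: (d).

(d)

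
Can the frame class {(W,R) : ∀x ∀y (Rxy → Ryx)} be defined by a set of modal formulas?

This is a Sahlqvist condition; the B axiom r → □◇r defines it.

Yes — defined by r → □◇r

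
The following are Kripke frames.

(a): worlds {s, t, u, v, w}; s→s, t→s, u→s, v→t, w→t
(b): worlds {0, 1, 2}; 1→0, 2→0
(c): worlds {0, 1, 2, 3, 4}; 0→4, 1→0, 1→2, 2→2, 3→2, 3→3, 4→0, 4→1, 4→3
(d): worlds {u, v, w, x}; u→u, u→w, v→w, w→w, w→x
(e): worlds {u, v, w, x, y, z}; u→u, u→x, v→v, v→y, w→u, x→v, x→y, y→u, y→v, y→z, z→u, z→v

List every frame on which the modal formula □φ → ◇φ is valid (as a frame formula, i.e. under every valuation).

Frame correspondent (Sahlqvist): ∀x ∃y Rxy — i.e. seriality.
(a): ✓.
(b): fails — world 0 has no successor.
(c): ✓.
(d): fails — world x has no successor.
(e): ✓.
Valid on: (a), (c), (e).

(a), (c), (e)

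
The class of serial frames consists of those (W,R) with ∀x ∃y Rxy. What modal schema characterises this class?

A defining formula is □r → ◇r (the D axiom).
Suppose □r→◇r is valid. At any x set V(r)=W. Then □r at x, so ◇r at x, so x has a successor.

□r → ◇r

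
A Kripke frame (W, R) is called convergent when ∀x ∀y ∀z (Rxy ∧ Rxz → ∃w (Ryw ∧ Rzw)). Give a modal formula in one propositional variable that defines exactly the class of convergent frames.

The condition is convergence. The .2 schema ◇□r → □◇r defines it.

◇□r → □◇r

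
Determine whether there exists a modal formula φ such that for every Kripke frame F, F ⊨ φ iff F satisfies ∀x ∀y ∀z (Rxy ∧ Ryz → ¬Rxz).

Modal frame validity is preserved under surjective bounded morphisms.
The 5-cycle (worlds s,t,u,v,w with s→t→u→v→w→s) is intransitive. Mapping every world to a single reflexive point • is a surjective bounded morphism; the reflexive point is not intransitive (R••∧R•• but R••).
Hence intransitivity is not modally definable.

Not definable by any modal formula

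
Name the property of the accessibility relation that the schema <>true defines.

seriality

◇⊤ holds at w iff w has a successor, so frame-validity of ◇⊤ is exactly seriality. Equivalently via □A → ◇A:
Suppose □A→◇A is valid. At any x set V(A)=W. Then □A at x, so ◇A at x, so x has a successor.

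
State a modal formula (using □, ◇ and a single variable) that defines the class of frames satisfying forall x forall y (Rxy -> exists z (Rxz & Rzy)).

□□p → □p

This is density; the standard corresponding axiom is C4: □□p → □p.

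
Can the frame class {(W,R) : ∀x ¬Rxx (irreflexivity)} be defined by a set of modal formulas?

No

If a class were modally definable it would be closed under surjective bounded morphisms (Goldblatt–Thomason).
The 4-cycle (worlds a,b,c,d with a→b→c→d→a) is irreflexive, and the map sending every world to a single reflexive point • is a surjective bounded morphism (forth: every edge maps to (•,•); back: every world has a successor). So any modal formula valid on the 4-cycle is also valid on the reflexive point, which is not irreflexive.
So no modal formula (or set of formulas) defines exactly the irreflexive frames.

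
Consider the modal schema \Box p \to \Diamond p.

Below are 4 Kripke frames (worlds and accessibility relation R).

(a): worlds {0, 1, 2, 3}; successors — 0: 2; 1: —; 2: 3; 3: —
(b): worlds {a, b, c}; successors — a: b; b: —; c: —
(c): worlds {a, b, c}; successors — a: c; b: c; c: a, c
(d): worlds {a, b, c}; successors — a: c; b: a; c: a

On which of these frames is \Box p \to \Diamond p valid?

(c), (d)

This is the axiom for seriality; its first-order frame correspondent is \forall x \exists y Rxy.
(a): fails — world 1 has no successor.
(b): fails — world b has no successor.
(c): satisfies the condition.
(d): satisfies the condition.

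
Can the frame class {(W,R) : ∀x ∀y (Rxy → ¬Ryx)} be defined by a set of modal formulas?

No

Any modally definable frame class is closed under surjective bounded morphisms.
The 4-cycle (worlds s,t,u,v with s→t→u→v→s) is asymmetric. Mapping every world to a single reflexive point • is a surjective bounded morphism, and the reflexive point is not asymmetric (R•• but asymmetry requires ¬R••).
So no modal formula (or set of formulas) defines exactly the asymmetric frames.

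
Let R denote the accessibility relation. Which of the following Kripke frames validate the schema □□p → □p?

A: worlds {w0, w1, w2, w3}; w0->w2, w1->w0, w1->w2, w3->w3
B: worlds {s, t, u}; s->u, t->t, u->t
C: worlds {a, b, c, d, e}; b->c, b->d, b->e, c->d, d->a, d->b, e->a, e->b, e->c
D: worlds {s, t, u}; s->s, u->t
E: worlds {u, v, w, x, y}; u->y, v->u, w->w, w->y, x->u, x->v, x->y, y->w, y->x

The schema corresponds to density: ∀x ∀y (Rxy → ∃z (Rxz ∧ Rzy)).
A: fails — Rw0w2 but no z with Rw0z and Rzw2.
B: fails — Rsu but no z with Rsz and Rzu.
C: fails — Rcd but no z with Rcz and Rzd.
D: fails — Rut but no z with Ruz and Rzt.
E: fails — Ryx but no z with Ryz and Rzx.

none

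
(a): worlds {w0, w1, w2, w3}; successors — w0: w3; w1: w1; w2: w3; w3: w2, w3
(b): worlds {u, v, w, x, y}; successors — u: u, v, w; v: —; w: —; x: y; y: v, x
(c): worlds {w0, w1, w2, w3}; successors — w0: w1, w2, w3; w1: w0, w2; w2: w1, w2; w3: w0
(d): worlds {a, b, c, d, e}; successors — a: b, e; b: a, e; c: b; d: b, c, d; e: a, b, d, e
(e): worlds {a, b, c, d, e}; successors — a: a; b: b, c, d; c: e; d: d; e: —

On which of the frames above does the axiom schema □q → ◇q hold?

(a), (c), (d)

This is the axiom for seriality; its first-order frame correspondent is ∀x ∃y Rxy.
(a): satisfies the condition.
(b): fails — world v has no successor.
(c): satisfies the condition.
(d): satisfies the condition.
(e): fails — world e has no successor.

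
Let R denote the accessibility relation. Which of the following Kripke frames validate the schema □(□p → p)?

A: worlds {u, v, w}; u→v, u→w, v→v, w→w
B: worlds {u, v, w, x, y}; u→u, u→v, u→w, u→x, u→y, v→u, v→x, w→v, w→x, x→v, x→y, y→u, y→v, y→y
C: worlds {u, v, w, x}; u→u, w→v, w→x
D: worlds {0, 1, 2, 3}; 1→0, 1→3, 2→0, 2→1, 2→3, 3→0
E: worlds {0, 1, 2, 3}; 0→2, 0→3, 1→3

A

Frame correspondent (Sahlqvist): ∀x ∀y (Rxy → Ryy) — i.e. shift-reflexivity.
A: ✓.
B: fails — Ruv but not Rvv.
C: fails — Rwv but not Rvv.
D: fails — R10 but not R00.
E: fails — R13 but not R33.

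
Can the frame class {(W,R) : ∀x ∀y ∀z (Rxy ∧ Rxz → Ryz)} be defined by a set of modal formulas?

The condition is the Euclidean property. A defining modal formula is ◇r → □◇r.

Yes, by ◇r → □◇r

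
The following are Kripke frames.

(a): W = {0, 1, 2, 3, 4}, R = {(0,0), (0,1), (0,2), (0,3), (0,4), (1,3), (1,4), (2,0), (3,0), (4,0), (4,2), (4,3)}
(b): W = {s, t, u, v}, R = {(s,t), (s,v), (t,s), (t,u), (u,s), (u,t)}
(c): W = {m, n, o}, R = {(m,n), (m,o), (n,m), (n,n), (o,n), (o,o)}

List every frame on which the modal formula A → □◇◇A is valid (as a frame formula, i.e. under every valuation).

Frame correspondent (Sahlqvist): ∀x ∀z (xRz → ∃w (x = w ∧ zR²w)) — i.e. a generalized confluence (Geach) condition.
(a): satisfies the condition.
(b): fails — sRv but no w with s=w and vR²w.
(c): satisfies the condition.

(a), (c)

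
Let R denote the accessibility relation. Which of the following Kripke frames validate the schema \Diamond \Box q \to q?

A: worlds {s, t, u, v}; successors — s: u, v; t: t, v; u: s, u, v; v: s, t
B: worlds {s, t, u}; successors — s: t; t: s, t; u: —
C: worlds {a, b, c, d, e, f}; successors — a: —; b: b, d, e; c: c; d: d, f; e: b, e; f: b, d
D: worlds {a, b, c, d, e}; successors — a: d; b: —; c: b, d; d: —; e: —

The schema corresponds to symmetry: \forall x \forall y (Rxy \to Ryx).
A: fails — Ruv but not Rvu.
B: satisfies the condition.
C: fails — Rfb but not Rbf.
D: fails — Rad but not Rda.

B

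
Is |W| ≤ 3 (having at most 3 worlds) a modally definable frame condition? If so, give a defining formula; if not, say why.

If a class were modally definable it would be closed under disjoint unions (Goldblatt–Thomason).
Any modal formula valid on each of 4 disjoint one-world frames is valid on their disjoint union (validity is preserved under disjoint unions). Each one-world frame has |W|=1≤3, but the union has |W|=4.
So no modal formula (or set of formulas) defines exactly the |W|≤3 frames.

Not definable by any modal formula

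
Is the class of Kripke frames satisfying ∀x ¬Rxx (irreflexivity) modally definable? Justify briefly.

Modal frame validity is preserved under surjective bounded morphisms.
The 5-cycle (worlds s,t,u,v,w with s→t→u→v→w→s) is irreflexive, and the map sending every world to a single reflexive point • is a surjective bounded morphism (forth: every edge maps to (•,•); back: every world has a successor). So any modal formula valid on the 5-cycle is also valid on the reflexive point, which is not irreflexive.
Hence irreflexivity is not modally definable.

Not modally definable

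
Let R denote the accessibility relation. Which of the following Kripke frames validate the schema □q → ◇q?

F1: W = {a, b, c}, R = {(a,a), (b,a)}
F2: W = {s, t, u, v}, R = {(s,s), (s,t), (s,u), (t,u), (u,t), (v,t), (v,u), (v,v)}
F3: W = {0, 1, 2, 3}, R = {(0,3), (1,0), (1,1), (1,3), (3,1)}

F2

This is the axiom for seriality; its first-order frame correspondent is ∀x ∃y Rxy.
F1: fails — world c has no successor.
F2: condition met.
F3: fails — world 2 has no successor.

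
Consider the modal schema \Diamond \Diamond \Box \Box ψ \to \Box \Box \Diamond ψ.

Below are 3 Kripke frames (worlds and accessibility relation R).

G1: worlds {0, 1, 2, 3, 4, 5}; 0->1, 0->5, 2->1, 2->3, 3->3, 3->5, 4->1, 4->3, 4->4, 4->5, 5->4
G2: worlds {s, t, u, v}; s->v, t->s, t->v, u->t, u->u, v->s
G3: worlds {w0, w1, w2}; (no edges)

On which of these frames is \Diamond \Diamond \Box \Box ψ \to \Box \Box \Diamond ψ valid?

This is the axiom for a generalized confluence (Geach) condition; its first-order frame correspondent is \forall x \forall y \forall z ((x R^2 y \wedge x R^2 z) \to \exists w (y R^2 w \wedge zRw)).
G1: fails — 4R²1, 4R²1 but no w with 1R²w and 1Rw.
G2: fails — sR²s, sR²s but no w with sR²w and sRw.
G3: holds.

G3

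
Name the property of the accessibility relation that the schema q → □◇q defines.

Suppose q→□◇q is valid. Take Rxy and set V(q)={x}. Then q at x, so □◇q at x, so ◇q at y, so some z with Ryz has q; z=x, i.e. Ryx.
Conversely, any frame satisfying ∀x ∀y (Rxy → Ryx) validates the schema.
Frame condition: ∀x ∀y (Rxy → Ryx).

symmetry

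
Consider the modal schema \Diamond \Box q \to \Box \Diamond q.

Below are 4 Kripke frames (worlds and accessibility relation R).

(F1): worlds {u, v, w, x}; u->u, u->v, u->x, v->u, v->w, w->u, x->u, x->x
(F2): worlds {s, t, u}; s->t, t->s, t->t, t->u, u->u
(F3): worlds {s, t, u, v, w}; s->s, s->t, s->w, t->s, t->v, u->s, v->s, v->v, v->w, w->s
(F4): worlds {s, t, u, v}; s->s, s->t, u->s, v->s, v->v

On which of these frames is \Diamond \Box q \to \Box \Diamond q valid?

The schema corresponds to convergence: \forall x \forall y \forall z (Rxy \wedge Rxz \to \exists w (Ryw \wedge Rzw)).
(F1): ✓.
(F2): fails — Rts and Rtu but s and u have no common successor.
(F3): ✓.
(F4): fails — Rss and Rst but s and t have no common successor.
Valid on: (F1), (F3).

(F1), (F3)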